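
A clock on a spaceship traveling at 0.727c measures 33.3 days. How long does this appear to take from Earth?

Proper time Δt₀ = 33.3 days
γ = 1/√(1 - 0.727²) = 1.4564
Δt = γΔt₀ = 1.4564 × 33.3 = 48.50 days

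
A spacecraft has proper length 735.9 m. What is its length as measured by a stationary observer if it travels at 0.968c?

Proper length L₀ = 735.9 m
γ = 1/√(1 - 0.968²) = 3.985
L = L₀/γ = 735.9/3.985 = 184.7 m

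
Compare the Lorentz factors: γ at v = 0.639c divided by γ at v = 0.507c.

γ₁ = 1/√(1 - 0.639²) = 1.300
γ₂ = 1/√(1 - 0.507²) = 1.160
γ₁/γ₂ = 1.300/1.160 = 1.121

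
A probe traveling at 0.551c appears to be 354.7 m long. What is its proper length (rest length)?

Contracted length L = 354.7 m
γ = 1/√(1 - 0.551²) = 1.1983
L₀ = γL = 1.1983 × 354.7 = 425.0 m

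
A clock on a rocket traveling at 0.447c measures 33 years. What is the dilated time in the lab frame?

Proper time Δt₀ = 33 years
γ = 1/√(1 - 0.447²) = 1.118
Δt = γΔt₀ = 1.118 × 33 = 36.89 years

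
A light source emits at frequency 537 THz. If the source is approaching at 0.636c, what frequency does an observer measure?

β = v/c = 0.636
(1+β)/(1-β) = 1.636/0.364 = 4.495
Doppler factor = √(4.495) = 2.120
f_obs = 537 × 2.120 = 1138 THz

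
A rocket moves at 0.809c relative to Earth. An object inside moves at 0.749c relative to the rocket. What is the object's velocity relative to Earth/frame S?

u = (u' + v)/(1 + u'v/c²)
Numerator: 0.749 + 0.809 = 1.558
Denominator: 1 + 0.605941 = 1.605941
u = 1.558/1.605941 = 0.9701c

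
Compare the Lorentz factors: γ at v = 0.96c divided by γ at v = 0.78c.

γ₁ = 1/√(1 - 0.96²) = 3.571
γ₂ = 1/√(1 - 0.78²) = 1.598
γ₁/γ₂ = 3.571/1.598 = 2.235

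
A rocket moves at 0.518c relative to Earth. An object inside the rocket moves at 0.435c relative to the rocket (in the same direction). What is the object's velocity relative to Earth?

u = (u' + v)/(1 + u'v/c²)
Numerator: 0.435 + 0.518 = 0.953
Denominator: 1 + 0.22533 = 1.22533
u = 0.953/1.22533 = 0.7777c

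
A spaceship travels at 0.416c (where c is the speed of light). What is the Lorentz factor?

v/c = 0.416, so (v/c)² = 0.173056
1 - (v/c)² = 0.826944
γ = 1/√(0.826944) = 1.100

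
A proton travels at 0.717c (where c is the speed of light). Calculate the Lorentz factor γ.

v/c = 0.717, so (v/c)² = 0.514089
1 - (v/c)² = 0.485911
γ = 1/√(0.485911) = 1.435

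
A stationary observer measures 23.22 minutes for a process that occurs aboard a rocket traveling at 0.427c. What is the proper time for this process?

Dilated time Δt = 23.22 minutes
γ = 1/√(1 - 0.427²) = 1.1059
Δt₀ = Δt/γ = 23.22/1.1059 = 21.00 minutes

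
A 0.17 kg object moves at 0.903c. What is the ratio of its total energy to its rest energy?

E = γmc², E₀ = mc²
E/E₀ = γ = 1/√(1 - 0.903²) = 2.328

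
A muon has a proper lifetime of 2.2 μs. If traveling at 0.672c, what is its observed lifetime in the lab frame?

Proper lifetime τ₀ = 2.2 μs
γ = 1/√(1 - 0.672²) = 1.3503
τ = γτ₀ = 1.3503 × 2.2 μs = 2.971 μs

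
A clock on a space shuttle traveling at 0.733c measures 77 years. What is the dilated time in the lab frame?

Proper time Δt₀ = 77 years
γ = 1/√(1 - 0.733²) = 1.470
Δt = γΔt₀ = 1.470 × 77 = 113.2 years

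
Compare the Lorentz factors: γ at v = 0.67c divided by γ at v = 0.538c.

γ₁ = 1/√(1 - 0.67²) = 1.34705
γ₂ = 1/√(1 - 0.538²) = 1.18632
γ₁/γ₂ = 1.34705/1.18632 = 1.135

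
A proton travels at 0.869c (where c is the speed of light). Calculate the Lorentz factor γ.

v/c = 0.869, so (v/c)² = 0.755161
1 - (v/c)² = 0.244839
γ = 1/√(0.244839) = 2.021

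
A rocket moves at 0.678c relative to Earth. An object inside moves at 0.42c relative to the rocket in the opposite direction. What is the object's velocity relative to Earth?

Object's velocity in rocket frame is u' = -0.42c
u = (u' + v)/(1 + u'v/c²) = (v - 0.42)/(1 - 0.42·v/c²)
Numerator: 0.678 - 0.42 = 0.258
Denominator: 1 - 0.28476 = 0.71524
u = 0.258/0.71524 = 0.3607c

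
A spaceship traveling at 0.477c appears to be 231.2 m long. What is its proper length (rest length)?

Contracted length L = 231.2 m
γ = 1/√(1 - 0.477²) = 1.138
L₀ = γL = 1.138 × 231.2 = 263.1 m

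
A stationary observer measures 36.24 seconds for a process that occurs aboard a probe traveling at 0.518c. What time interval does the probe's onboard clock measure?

Dilated time Δt = 36.24 seconds
γ = 1/√(1 - 0.518²) = 1.169
Δt₀ = Δt/γ = 36.24/1.169 = 31.00 seconds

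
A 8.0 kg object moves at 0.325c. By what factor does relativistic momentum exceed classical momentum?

p_rel = γmv, p_class = mv
Ratio = γ = 1/√(1 - 0.325²) = 1.057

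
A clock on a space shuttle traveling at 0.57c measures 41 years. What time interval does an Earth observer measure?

Proper time Δt₀ = 41 years
γ = 1/√(1 - 0.57²) = 1.217
Δt = γΔt₀ = 1.217 × 41 = 49.90 years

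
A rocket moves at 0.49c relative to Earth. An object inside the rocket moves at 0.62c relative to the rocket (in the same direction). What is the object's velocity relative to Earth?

u = (u' + v)/(1 + u'v/c²)
Numerator: 0.62 + 0.49 = 1.11
Denominator: 1 + 0.3038 = 1.3038
u = 1.11/1.3038 = 0.8514c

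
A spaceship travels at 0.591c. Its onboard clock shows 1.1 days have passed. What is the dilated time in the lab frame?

Proper time Δt₀ = 1.1 days
γ = 1/√(1 - 0.591²) = 1.240
Δt = γΔt₀ = 1.240 × 1.1 = 1.364 days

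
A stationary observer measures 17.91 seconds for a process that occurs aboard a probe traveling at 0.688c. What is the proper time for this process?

Dilated time Δt = 17.91 seconds
γ = 1/√(1 - 0.688²) = 1.378
Δt₀ = Δt/γ = 17.91/1.378 = 13.00 seconds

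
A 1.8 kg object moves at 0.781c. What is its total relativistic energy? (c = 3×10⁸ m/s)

γ = 1/√(1 - 0.781²) = 1.601
mc² = 1.8 × (3×10⁸)² = 1.620×10¹⁷ J
E = γmc² = 1.601 × 1.620×10¹⁷ = 2.594×10¹⁷ J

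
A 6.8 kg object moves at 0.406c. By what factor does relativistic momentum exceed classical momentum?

p_rel = γmv, p_class = mv
Ratio = γ = 1/√(1 - 0.406²) = 1.094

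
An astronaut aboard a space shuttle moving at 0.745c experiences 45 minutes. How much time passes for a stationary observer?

Proper time Δt₀ = 45 minutes
γ = 1/√(1 - 0.745²) = 1.499
Δt = γΔt₀ = 1.499 × 45 = 67.46 minutes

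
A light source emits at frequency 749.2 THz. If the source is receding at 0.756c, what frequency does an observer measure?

β = v/c = 0.756
(1-β)/(1+β) = 0.244/1.756 = 0.1390
Doppler factor = √(0.1390) = 0.3728
f_obs = 749.2 × 0.3728 = 279.3 THz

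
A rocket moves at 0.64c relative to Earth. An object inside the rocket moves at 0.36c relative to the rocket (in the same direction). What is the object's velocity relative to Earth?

u = (u' + v)/(1 + u'v/c²)
Numerator: 0.36 + 0.64 = 1
Denominator: 1 + 0.2304 = 1.2304
u = 1/1.2304 = 0.8127c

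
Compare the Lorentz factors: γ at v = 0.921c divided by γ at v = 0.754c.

γ₁ = 1/√(1 - 0.921²) = 2.5670
γ₂ = 1/√(1 - 0.754²) = 1.5224
γ₁/γ₂ = 2.5670/1.5224 = 1.686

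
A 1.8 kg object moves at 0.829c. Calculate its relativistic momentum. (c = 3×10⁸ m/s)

γ = 1/√(1 - 0.829²) = 1.7881
v = 0.829 × 3×10⁸ = 2.487×10⁸ m/s
p = γmv = 1.7881 × 1.8 × 2.487×10⁸ = 8.005×10⁸ kg·m/s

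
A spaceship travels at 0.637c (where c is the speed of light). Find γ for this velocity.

v/c = 0.637, so (v/c)² = 0.405769
1 - (v/c)² = 0.594231
γ = 1/√(0.594231) = 1.297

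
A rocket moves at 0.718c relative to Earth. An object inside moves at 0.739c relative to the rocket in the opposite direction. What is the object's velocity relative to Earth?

Object's velocity in rocket frame is u' = -0.739c
u = (u' + v)/(1 + u'v/c²) = (v - 0.739)/(1 - 0.739·v/c²)
Numerator: 0.718 - 0.739 = -0.021
Denominator: 1 - 0.530602 = 0.469398
u = -0.021/0.469398 = -0.04474c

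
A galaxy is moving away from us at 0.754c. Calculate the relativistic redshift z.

β = 0.754
(1+β)/(1-β) = 1.754/0.246 = 7.130
√(7.130) = 2.670
z = 2.670 - 1 = 1.670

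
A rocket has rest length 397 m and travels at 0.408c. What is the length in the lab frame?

Proper length L₀ = 397 m
γ = 1/√(1 - 0.408²) = 1.0953
L = L₀/γ = 397/1.0953 = 362.5 m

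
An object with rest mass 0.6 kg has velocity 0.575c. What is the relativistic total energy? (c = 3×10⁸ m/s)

γ = 1/√(1 - 0.575²) = 1.2223
mc² = 0.6 × (3×10⁸)² = 5.400×10¹⁶ J
E = γmc² = 1.2223 × 5.400×10¹⁶ = 6.600×10¹⁶ J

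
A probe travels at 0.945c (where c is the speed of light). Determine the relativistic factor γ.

v/c = 0.945, so (v/c)² = 0.893025
1 - (v/c)² = 0.106975
γ = 1/√(0.106975) = 3.057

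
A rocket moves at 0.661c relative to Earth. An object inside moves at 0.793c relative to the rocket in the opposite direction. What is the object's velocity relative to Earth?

Object's velocity in rocket frame is u' = -0.793c
u = (u' + v)/(1 + u'v/c²) = (v - 0.793)/(1 - 0.793·v/c²)
Numerator: 0.661 - 0.793 = -0.132
Denominator: 1 - 0.524173 = 0.475827
u = -0.132/0.475827 = -0.2774c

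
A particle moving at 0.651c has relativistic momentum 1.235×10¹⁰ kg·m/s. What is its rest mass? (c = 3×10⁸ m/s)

γ = 1/√(1 - 0.651²) = 1.3174
v = 0.651 × 3×10⁸ = 1.953×10⁸ m/s
m = p/(γv) = 1.235×10¹⁰/(1.3174 × 1.953×10⁸) = 48.00 kg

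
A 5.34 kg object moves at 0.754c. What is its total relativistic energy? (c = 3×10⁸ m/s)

γ = 1/√(1 - 0.754²) = 1.52236
mc² = 5.34 × (3×10⁸)² = 4.806×10¹⁷ J
E = γmc² = 1.52236 × 4.806×10¹⁷ = 7.316×10¹⁷ J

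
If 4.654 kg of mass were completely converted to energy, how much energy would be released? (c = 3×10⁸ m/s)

Using E = mc²:
c² = (3×10⁸)² = 9×10¹⁶ m²/s²
E = 4.654 × 9×10¹⁶ = 4.189×10¹⁷ J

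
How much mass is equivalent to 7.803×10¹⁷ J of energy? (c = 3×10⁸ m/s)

From E = mc², we get m = E/c²
c² = (3×10⁸)² = 9×10¹⁶ m²/s²
m = 7.803×10¹⁷ / 9×10¹⁶ = 8.670 kg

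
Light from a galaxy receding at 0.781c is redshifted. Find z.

β = 0.781
(1+β)/(1-β) = 1.781/0.219 = 8.132
√(8.132) = 2.852
z = 2.852 - 1 = 1.852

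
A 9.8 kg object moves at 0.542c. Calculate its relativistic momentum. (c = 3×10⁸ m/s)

γ = 1/√(1 - 0.542²) = 1.190
v = 0.542 × 3×10⁸ = 1.626×10⁸ m/s
p = γmv = 1.190 × 9.8 × 1.626×10⁸ = 1.896×10⁹ kg·m/s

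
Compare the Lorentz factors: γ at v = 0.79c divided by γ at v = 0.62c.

γ₁ = 1/√(1 - 0.79²) = 1.6310
γ₂ = 1/√(1 - 0.62²) = 1.2745
γ₁/γ₂ = 1.6310/1.2745 = 1.280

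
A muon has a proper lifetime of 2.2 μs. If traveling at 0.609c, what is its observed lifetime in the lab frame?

Proper lifetime τ₀ = 2.2 μs
γ = 1/√(1 - 0.609²) = 1.261
τ = γτ₀ = 1.261 × 2.2 μs = 2.774 μs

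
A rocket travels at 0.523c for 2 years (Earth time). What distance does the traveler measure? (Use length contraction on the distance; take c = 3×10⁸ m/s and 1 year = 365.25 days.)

Earth distance: d = v × t = 0.523c × 2 yr = 9.9028×10¹⁵ m
γ = 1.1733
d' = d/γ = 9.9028×10¹⁵/1.1733 = 8.440×10¹⁵ m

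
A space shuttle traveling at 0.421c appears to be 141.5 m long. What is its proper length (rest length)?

Contracted length L = 141.5 m
γ = 1/√(1 - 0.421²) = 1.1025
L₀ = γL = 1.1025 × 141.5 = 156.0 m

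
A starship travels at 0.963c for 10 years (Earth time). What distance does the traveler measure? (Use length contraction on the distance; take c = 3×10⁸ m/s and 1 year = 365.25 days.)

Earth distance: d = v × t = 0.963c × 10 yr = 9.117×10¹⁶ m
γ = 3.711
d' = d/γ = 9.117×10¹⁶/3.711 = 2.457×10¹⁶ m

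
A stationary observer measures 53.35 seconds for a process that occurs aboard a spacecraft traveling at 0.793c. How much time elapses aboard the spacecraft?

Dilated time Δt = 53.35 seconds
γ = 1/√(1 - 0.793²) = 1.6414
Δt₀ = Δt/γ = 53.35/1.6414 = 32.50 seconds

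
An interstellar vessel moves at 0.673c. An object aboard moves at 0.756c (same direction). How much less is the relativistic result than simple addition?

Classical: u' + v = 0.756 + 0.673 = 1.429c
Relativistic: u = (0.756 + 0.673)/(1 + 0.508788) = 1.429/1.508788 = 0.9471c
Difference: 1.429 - 0.9471 = 0.4819c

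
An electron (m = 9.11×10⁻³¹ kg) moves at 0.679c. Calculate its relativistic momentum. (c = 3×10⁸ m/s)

γ = 1/√(1 - 0.679²) = 1.3621
v = 0.679 × 3×10⁸ = 2.037×10⁸ m/s
p = γmv = 1.3621 × 9.11×10⁻³¹ × 2.037×10⁸ = 2.528×10⁻²² kg·m/s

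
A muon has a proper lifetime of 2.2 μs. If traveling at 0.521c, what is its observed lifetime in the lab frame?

Proper lifetime τ₀ = 2.2 μs
γ = 1/√(1 - 0.521²) = 1.17157
τ = γτ₀ = 1.17157 × 2.2 μs = 2.577 μs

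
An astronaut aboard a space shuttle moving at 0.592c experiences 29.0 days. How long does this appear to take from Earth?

Proper time Δt₀ = 29.0 days
γ = 1/√(1 - 0.592²) = 1.2408
Δt = γΔt₀ = 1.2408 × 29.0 = 35.98 days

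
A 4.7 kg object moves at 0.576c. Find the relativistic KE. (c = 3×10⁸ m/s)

γ = 1/√(1 - 0.576²) = 1.2233
γ - 1 = 0.2233
KE = (γ-1)mc² = 0.2233 × 4.7 × (3×10⁸)² = 9.446×10¹⁶ J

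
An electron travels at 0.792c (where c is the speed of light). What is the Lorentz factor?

v/c = 0.792, so (v/c)² = 0.627264
1 - (v/c)² = 0.372736
γ = 1/√(0.372736) = 1.638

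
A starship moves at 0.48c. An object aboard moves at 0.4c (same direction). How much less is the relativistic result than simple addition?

Classical: u' + v = 0.4 + 0.48 = 0.88c
Relativistic: u = (0.4 + 0.48)/(1 + 0.192) = 0.88/1.192 = 0.7383c
Difference: 0.88 - 0.7383 = 0.1417c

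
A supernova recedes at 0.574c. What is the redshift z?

β = 0.574
(1+β)/(1-β) = 1.574/0.426 = 3.695
√(3.695) = 1.9222
z = 1.9222 - 1 = 0.9222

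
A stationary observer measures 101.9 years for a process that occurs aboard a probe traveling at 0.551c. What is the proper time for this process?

Dilated time Δt = 101.9 years
γ = 1/√(1 - 0.551²) = 1.1983
Δt₀ = Δt/γ = 101.9/1.1983 = 85.04 years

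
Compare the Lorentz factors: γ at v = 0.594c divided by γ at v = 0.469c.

γ₁ = 1/√(1 - 0.594²) = 1.243
γ₂ = 1/√(1 - 0.469²) = 1.132
γ₁/γ₂ = 1.243/1.132 = 1.098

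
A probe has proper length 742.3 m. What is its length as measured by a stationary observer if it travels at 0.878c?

Proper length L₀ = 742.3 m
γ = 1/√(1 - 0.878²) = 2.089
L = L₀/γ = 742.3/2.089 = 355.3 m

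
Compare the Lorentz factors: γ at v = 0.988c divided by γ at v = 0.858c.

γ₁ = 1/√(1 - 0.988²) = 6.47442
γ₂ = 1/√(1 - 0.858²) = 1.94685
γ₁/γ₂ = 6.47442/1.94685 = 3.326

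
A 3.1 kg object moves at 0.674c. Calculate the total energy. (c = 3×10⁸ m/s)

γ = 1/√(1 - 0.674²) = 1.3537
mc² = 3.1 × (3×10⁸)² = 2.790×10¹⁷ J
E = γmc² = 1.3537 × 2.790×10¹⁷ = 3.777×10¹⁷ J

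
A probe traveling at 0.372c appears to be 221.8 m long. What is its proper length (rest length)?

Contracted length L = 221.8 m
γ = 1/√(1 - 0.372²) = 1.077
L₀ = γL = 1.077 × 221.8 = 238.9 m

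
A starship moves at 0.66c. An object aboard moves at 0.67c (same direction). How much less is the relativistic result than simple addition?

Classical: u' + v = 0.67 + 0.66 = 1.33c
Relativistic: u = (0.67 + 0.66)/(1 + 0.4422) = 1.33/1.4422 = 0.9222c
Difference: 1.33 - 0.9222 = 0.4078c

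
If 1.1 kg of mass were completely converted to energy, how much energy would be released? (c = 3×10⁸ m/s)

Using E = mc²:
c² = (3×10⁸)² = 9×10¹⁶ m²/s²
E = 1.1 × 9×10¹⁶ = 9.900×10¹⁶ J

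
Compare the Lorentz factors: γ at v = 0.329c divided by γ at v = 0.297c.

γ₁ = 1/√(1 - 0.329²) = 1.059
γ₂ = 1/√(1 - 0.297²) = 1.047
γ₁/γ₂ = 1.059/1.047 = 1.011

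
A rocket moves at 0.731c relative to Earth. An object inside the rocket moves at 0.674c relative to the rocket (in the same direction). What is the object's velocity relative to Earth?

u = (u' + v)/(1 + u'v/c²)
Numerator: 0.674 + 0.731 = 1.405
Denominator: 1 + 0.492694 = 1.492694
u = 1.405/1.492694 = 0.9413c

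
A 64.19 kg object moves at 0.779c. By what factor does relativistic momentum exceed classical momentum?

p_rel = γmv, p_class = mv
Ratio = γ = 1/√(1 - 0.779²) = 1.595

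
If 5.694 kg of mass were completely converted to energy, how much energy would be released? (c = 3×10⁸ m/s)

Using E = mc²:
c² = (3×10⁸)² = 9×10¹⁶ m²/s²
E = 5.694 × 9×10¹⁶ = 5.125×10¹⁷ J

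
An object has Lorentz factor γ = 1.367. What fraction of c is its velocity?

From γ = 1/√(1 - v²/c²):
1/γ² = 1/1.367² = 0.5351
v²/c² = 1 - 0.5351 = 0.4649
v/c = √(0.4649) = 0.6818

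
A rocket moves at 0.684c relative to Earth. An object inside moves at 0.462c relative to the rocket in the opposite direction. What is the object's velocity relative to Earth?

Object's velocity in rocket frame is u' = -0.462c
u = (u' + v)/(1 + u'v/c²) = (v - 0.462)/(1 - 0.462·v/c²)
Numerator: 0.684 - 0.462 = 0.222
Denominator: 1 - 0.316008 = 0.683992
u = 0.222/0.683992 = 0.3246c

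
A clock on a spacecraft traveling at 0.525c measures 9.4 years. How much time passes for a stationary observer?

Proper time Δt₀ = 9.4 years
γ = 1/√(1 - 0.525²) = 1.1749
Δt = γΔt₀ = 1.1749 × 9.4 = 11.04 years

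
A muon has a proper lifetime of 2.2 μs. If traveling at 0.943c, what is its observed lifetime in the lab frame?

Proper lifetime τ₀ = 2.2 μs
γ = 1/√(1 - 0.943²) = 3.005
τ = γτ₀ = 3.005 × 2.2 μs = 6.611 μs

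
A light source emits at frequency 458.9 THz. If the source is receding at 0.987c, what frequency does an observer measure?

β = v/c = 0.987
(1-β)/(1+β) = 0.013/1.987 = 0.006543
Doppler factor = √(0.006543) = 0.08089
f_obs = 458.9 × 0.08089 = 37.12 THz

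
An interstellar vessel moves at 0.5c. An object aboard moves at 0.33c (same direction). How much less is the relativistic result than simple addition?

Classical: u' + v = 0.33 + 0.5 = 0.83c
Relativistic: u = (0.33 + 0.5)/(1 + 0.165) = 0.83/1.165 = 0.7124c
Difference: 0.83 - 0.7124 = 0.1176c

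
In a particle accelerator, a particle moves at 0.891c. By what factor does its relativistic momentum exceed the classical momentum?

p_rel = γmv, p_class = mv
Ratio = γ = 1/√(1 - 0.891²)
= 1/√(0.206119) = 2.203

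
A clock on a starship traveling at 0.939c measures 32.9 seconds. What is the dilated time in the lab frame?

Proper time Δt₀ = 32.9 seconds
γ = 1/√(1 - 0.939²) = 2.9077
Δt = γΔt₀ = 2.9077 × 32.9 = 95.66 seconds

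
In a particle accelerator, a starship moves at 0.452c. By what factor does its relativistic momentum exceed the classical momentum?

p_rel = γmv, p_class = mv
Ratio = γ = 1/√(1 - 0.452²)
= 1/√(0.795696) = 1.121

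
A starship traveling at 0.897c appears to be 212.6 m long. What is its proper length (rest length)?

Contracted length L = 212.6 m
γ = 1/√(1 - 0.897²) = 2.2623
L₀ = γL = 2.2623 × 212.6 = 481.0 m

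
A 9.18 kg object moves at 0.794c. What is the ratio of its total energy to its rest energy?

E = γmc², E₀ = mc²
E/E₀ = γ = 1/√(1 - 0.794²) = 1.645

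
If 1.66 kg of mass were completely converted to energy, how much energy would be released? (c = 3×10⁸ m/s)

Using E = mc²:
c² = (3×10⁸)² = 9×10¹⁶ m²/s²
E = 1.66 × 9×10¹⁶ = 1.494×10¹⁷ J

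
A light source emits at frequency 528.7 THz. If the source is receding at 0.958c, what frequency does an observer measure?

β = v/c = 0.958
(1-β)/(1+β) = 0.042/1.958 = 0.02145
Doppler factor = √(0.02145) = 0.14646
f_obs = 528.7 × 0.14646 = 77.43 THz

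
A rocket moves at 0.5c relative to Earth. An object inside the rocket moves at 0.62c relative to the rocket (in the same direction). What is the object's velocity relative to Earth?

u = (u' + v)/(1 + u'v/c²)
Numerator: 0.62 + 0.5 = 1.12
Denominator: 1 + 0.31 = 1.31
u = 1.12/1.31 = 0.8550c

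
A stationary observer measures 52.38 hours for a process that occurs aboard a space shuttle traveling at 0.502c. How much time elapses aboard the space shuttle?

Dilated time Δt = 52.38 hours
γ = 1/√(1 - 0.502²) = 1.1562
Δt₀ = Δt/γ = 52.38/1.1562 = 45.30 hours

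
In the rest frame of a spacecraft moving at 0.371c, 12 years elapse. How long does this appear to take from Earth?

Proper time Δt₀ = 12 years
γ = 1/√(1 - 0.371²) = 1.077
Δt = γΔt₀ = 1.077 × 12 = 12.92 years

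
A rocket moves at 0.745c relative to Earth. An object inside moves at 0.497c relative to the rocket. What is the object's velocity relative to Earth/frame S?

u = (u' + v)/(1 + u'v/c²)
Numerator: 0.497 + 0.745 = 1.242
Denominator: 1 + 0.370265 = 1.370265
u = 1.242/1.370265 = 0.9064c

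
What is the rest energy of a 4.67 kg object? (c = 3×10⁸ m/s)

c² = (3×10⁸)² = 9.000×10¹⁶ m²/s²
E₀ = mc² = 4.67 × 9.000×10¹⁶ = 4.203×10¹⁷ J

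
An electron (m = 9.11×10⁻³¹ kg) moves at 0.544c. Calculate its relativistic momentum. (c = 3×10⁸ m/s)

γ = 1/√(1 - 0.544²) = 1.192
v = 0.544 × 3×10⁸ = 1.632×10⁸ m/s
p = γmv = 1.192 × 9.11×10⁻³¹ × 1.632×10⁸ = 1.772×10⁻²² kg·m/s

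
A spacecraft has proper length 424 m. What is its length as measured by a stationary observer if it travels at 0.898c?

Proper length L₀ = 424 m
γ = 1/√(1 - 0.898²) = 2.2728
L = L₀/γ = 424/2.2728 = 186.6 m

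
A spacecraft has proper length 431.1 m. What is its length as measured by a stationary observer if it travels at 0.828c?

Proper length L₀ = 431.1 m
γ = 1/√(1 - 0.828²) = 1.7834
L = L₀/γ = 431.1/1.7834 = 241.7 m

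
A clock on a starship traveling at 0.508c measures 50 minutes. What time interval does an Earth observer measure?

Proper time Δt₀ = 50 minutes
γ = 1/√(1 - 0.508²) = 1.161
Δt = γΔt₀ = 1.161 × 50 = 58.05 minutes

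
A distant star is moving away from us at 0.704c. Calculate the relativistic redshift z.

β = 0.704
(1+β)/(1-β) = 1.704/0.296 = 5.757
√(5.757) = 2.399
z = 2.399 - 1 = 1.399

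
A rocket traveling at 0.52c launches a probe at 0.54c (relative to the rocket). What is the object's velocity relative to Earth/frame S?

u = (u' + v)/(1 + u'v/c²)
Numerator: 0.54 + 0.52 = 1.06
Denominator: 1 + 0.2808 = 1.2808
u = 1.06/1.2808 = 0.8276c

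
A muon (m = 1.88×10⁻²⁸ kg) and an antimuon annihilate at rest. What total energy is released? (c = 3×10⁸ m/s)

Both particles have the same rest mass, so total mass = 2m
E = 2m·c² = 2 × 1.88×10⁻²⁸ × (3×10⁸)²
= 2 × 1.88×10⁻²⁸ × 9×10¹⁶
= 3.384×10⁻¹¹ J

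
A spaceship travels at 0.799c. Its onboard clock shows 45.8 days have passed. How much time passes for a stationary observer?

Proper time Δt₀ = 45.8 days
γ = 1/√(1 - 0.799²) = 1.66298
Δt = γΔt₀ = 1.66298 × 45.8 = 76.16 days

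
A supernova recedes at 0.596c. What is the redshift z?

β = 0.596
(1+β)/(1-β) = 1.596/0.404 = 3.9505
√(3.9505) = 1.9876
z = 1.9876 - 1 = 0.9876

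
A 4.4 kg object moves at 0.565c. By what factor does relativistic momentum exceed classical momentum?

p_rel = γmv, p_class = mv
Ratio = γ = 1/√(1 - 0.565²) = 1.212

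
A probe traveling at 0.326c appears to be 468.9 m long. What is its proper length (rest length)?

Contracted length L = 468.9 m
γ = 1/√(1 - 0.326²) = 1.0578
L₀ = γL = 1.0578 × 468.9 = 496.0 m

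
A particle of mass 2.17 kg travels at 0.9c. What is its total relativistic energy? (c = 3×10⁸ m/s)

γ = 1/√(1 - 0.9²) = 2.294
mc² = 2.17 × (3×10⁸)² = 1.953×10¹⁷ J
E = γmc² = 2.294 × 1.953×10¹⁷ = 4.480×10¹⁷ J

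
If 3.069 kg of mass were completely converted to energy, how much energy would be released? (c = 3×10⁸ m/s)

Using E = mc²:
c² = (3×10⁸)² = 9×10¹⁶ m²/s²
E = 3.069 × 9×10¹⁶ = 2.762×10¹⁷ J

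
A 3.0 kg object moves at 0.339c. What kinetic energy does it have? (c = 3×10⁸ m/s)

γ = 1/√(1 - 0.339²) = 1.06294
γ - 1 = 0.06294
KE = (γ-1)mc² = 0.06294 × 3.0 × (3×10⁸)² = 1.699×10¹⁶ J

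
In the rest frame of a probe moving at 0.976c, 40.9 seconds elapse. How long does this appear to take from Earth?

Proper time Δt₀ = 40.9 seconds
γ = 1/√(1 - 0.976²) = 4.592
Δt = γΔt₀ = 4.592 × 40.9 = 187.8 seconds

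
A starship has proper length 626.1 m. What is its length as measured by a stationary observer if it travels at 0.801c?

Proper length L₀ = 626.1 m
γ = 1/√(1 - 0.801²) = 1.6704
L = L₀/γ = 626.1/1.6704 = 374.8 m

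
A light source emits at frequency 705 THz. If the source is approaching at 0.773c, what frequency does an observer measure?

β = v/c = 0.773
(1+β)/(1-β) = 1.773/0.227 = 7.811
Doppler factor = √(7.811) = 2.795
f_obs = 705 × 2.795 = 1970 THz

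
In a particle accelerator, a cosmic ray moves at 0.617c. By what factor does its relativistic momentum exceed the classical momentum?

p_rel = γmv, p_class = mv
Ratio = γ = 1/√(1 - 0.617²)
= 1/√(0.619311) = 1.271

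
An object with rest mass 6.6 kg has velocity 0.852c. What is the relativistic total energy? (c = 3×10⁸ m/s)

γ = 1/√(1 - 0.852²) = 1.910
mc² = 6.6 × (3×10⁸)² = 5.940×10¹⁷ J
E = γmc² = 1.910 × 5.940×10¹⁷ = 1.135×10¹⁸ J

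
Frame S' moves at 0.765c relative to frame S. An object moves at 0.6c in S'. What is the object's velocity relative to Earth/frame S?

u = (u' + v)/(1 + u'v/c²)
Numerator: 0.6 + 0.765 = 1.365
Denominator: 1 + 0.459 = 1.459
u = 1.365/1.459 = 0.9356c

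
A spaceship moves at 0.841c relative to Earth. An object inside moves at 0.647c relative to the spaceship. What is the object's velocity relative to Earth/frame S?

u = (u' + v)/(1 + u'v/c²)
Numerator: 0.647 + 0.841 = 1.488
Denominator: 1 + 0.544127 = 1.544127
u = 1.488/1.544127 = 0.9637c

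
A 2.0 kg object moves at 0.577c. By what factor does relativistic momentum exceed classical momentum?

p_rel = γmv, p_class = mv
Ratio = γ = 1/√(1 - 0.577²) = 1.224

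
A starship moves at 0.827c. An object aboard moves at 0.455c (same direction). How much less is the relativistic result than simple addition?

Classical: u' + v = 0.455 + 0.827 = 1.282c
Relativistic: u = (0.455 + 0.827)/(1 + 0.376285) = 1.282/1.376285 = 0.9315c
Difference: 1.282 - 0.9315 = 0.3505c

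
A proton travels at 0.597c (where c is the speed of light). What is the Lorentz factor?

v/c = 0.597, so (v/c)² = 0.356409
1 - (v/c)² = 0.643591
γ = 1/√(0.643591) = 1.247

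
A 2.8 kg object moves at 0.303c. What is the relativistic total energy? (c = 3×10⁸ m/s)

γ = 1/√(1 - 0.303²) = 1.0493
mc² = 2.8 × (3×10⁸)² = 2.520×10¹⁷ J
E = γmc² = 1.0493 × 2.520×10¹⁷ = 2.644×10¹⁷ J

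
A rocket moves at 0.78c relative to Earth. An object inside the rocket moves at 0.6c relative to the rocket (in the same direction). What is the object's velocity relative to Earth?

u = (u' + v)/(1 + u'v/c²)
Numerator: 0.6 + 0.78 = 1.38
Denominator: 1 + 0.468 = 1.468
u = 1.38/1.468 = 0.9401c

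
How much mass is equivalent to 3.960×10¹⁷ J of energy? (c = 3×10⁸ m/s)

From E = mc², we get m = E/c²
c² = (3×10⁸)² = 9×10¹⁶ m²/s²
m = 3.960×10¹⁷ / 9×10¹⁶ = 4.400 kg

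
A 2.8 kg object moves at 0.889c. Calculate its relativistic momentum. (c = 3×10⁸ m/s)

γ = 1/√(1 - 0.889²) = 2.184
v = 0.889 × 3×10⁸ = 2.667×10⁸ m/s
p = γmv = 2.184 × 2.8 × 2.667×10⁸ = 1.631×10⁹ kg·m/s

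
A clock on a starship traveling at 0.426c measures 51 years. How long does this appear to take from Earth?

Proper time Δt₀ = 51 years
γ = 1/√(1 - 0.426²) = 1.1053
Δt = γΔt₀ = 1.1053 × 51 = 56.37 years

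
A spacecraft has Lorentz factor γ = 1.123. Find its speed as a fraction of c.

From γ = 1/√(1 - v²/c²):
1/γ² = 1/1.123² = 0.79294
v²/c² = 1 - 0.79294 = 0.20706
v/c = √(0.20706) = 0.4550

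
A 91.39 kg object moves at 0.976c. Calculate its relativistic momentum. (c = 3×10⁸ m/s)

γ = 1/√(1 - 0.976²) = 4.592
v = 0.976 × 3×10⁸ = 2.928×10⁸ m/s
p = γmv = 4.592 × 91.39 × 2.928×10⁸ = 1.229×10¹¹ kg·m/s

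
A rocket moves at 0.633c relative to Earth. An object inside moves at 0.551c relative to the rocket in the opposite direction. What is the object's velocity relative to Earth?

Object's velocity in rocket frame is u' = -0.551c
u = (u' + v)/(1 + u'v/c²) = (v - 0.551)/(1 - 0.551·v/c²)
Numerator: 0.633 - 0.551 = 0.082
Denominator: 1 - 0.348783 = 0.651217
u = 0.082/0.651217 = 0.1259c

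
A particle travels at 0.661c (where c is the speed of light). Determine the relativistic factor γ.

v/c = 0.661, so (v/c)² = 0.436921
1 - (v/c)² = 0.563079
γ = 1/√(0.563079) = 1.333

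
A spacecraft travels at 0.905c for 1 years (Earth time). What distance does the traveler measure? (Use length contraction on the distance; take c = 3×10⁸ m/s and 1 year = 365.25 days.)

Earth distance: d = v × t = 0.905c × 1 yr = 8.5679×10¹⁵ m
γ = 2.3507
d' = d/γ = 8.5679×10¹⁵/2.3507 = 3.645×10¹⁵ m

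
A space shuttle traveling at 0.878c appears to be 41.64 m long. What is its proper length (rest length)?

Contracted length L = 41.64 m
γ = 1/√(1 - 0.878²) = 2.089
L₀ = γL = 2.089 × 41.64 = 86.99 m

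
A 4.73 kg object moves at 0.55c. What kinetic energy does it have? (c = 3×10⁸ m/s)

γ = 1/√(1 - 0.55²) = 1.19737
γ - 1 = 0.19737
KE = (γ-1)mc² = 0.19737 × 4.73 × (3×10⁸)² = 8.402×10¹⁶ J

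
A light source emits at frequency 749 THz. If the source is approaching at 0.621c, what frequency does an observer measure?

β = v/c = 0.621
(1+β)/(1-β) = 1.621/0.379 = 4.277
Doppler factor = √(4.277) = 2.068
f_obs = 749 × 2.068 = 1549 THz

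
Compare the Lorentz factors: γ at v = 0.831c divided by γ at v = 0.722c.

γ₁ = 1/√(1 - 0.831²) = 1.798
γ₂ = 1/√(1 - 0.722²) = 1.445
γ₁/γ₂ = 1.798/1.445 = 1.244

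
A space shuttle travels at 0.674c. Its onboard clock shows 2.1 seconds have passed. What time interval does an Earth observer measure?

Proper time Δt₀ = 2.1 seconds
γ = 1/√(1 - 0.674²) = 1.354
Δt = γΔt₀ = 1.354 × 2.1 = 2.843 seconds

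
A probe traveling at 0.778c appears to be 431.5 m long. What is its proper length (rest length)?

Contracted length L = 431.5 m
γ = 1/√(1 - 0.778²) = 1.5917
L₀ = γL = 1.5917 × 431.5 = 686.8 m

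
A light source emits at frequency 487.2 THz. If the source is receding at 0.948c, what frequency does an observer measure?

β = v/c = 0.948
(1-β)/(1+β) = 0.052/1.948 = 0.026694
Doppler factor = √(0.026694) = 0.16338
f_obs = 487.2 × 0.16338 = 79.60 THz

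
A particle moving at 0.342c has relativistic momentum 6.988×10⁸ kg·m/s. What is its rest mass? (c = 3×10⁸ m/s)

γ = 1/√(1 - 0.342²) = 1.0642
v = 0.342 × 3×10⁸ = 1.026×10⁸ m/s
m = p/(γv) = 6.988×10⁸/(1.0642 × 1.026×10⁸) = 6.400 kg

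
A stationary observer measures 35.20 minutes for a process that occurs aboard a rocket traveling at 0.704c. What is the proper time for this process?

Dilated time Δt = 35.20 minutes
γ = 1/√(1 - 0.704²) = 1.408
Δt₀ = Δt/γ = 35.20/1.408 = 25.00 minutes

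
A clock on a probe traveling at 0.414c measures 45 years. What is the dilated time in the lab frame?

Proper time Δt₀ = 45 years
γ = 1/√(1 - 0.414²) = 1.0986
Δt = γΔt₀ = 1.0986 × 45 = 49.44 years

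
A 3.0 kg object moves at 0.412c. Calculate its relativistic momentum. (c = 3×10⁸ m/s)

γ = 1/√(1 - 0.412²) = 1.09747
v = 0.412 × 3×10⁸ = 1.236×10⁸ m/s
p = γmv = 1.09747 × 3.0 × 1.236×10⁸ = 4.069×10⁸ kg·m/s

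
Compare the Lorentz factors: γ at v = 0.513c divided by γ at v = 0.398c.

γ₁ = 1/√(1 - 0.513²) = 1.165
γ₂ = 1/√(1 - 0.398²) = 1.090
γ₁/γ₂ = 1.165/1.090 = 1.069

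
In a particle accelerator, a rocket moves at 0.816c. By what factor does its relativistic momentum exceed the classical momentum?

p_rel = γmv, p_class = mv
Ratio = γ = 1/√(1 - 0.816²)
= 1/√(0.334144) = 1.730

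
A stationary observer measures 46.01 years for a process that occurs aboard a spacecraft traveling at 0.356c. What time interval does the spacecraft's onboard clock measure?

Dilated time Δt = 46.01 years
γ = 1/√(1 - 0.356²) = 1.070
Δt₀ = Δt/γ = 46.01/1.070 = 43.00 years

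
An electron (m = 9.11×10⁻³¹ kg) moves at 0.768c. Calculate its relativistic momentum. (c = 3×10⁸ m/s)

γ = 1/√(1 - 0.768²) = 1.5614
v = 0.768 × 3×10⁸ = 2.304×10⁸ m/s
p = γmv = 1.5614 × 9.11×10⁻³¹ × 2.304×10⁸ = 3.277×10⁻²² kg·m/s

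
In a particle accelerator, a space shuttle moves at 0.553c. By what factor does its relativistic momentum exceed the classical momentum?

p_rel = γmv, p_class = mv
Ratio = γ = 1/√(1 - 0.553²)
= 1/√(0.694191) = 1.200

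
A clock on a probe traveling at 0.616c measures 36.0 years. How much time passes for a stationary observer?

Proper time Δt₀ = 36.0 years
γ = 1/√(1 - 0.616²) = 1.2694
Δt = γΔt₀ = 1.2694 × 36.0 = 45.70 years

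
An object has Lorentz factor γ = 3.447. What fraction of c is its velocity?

From γ = 1/√(1 - v²/c²):
1/γ² = 1/3.447² = 0.08416
v²/c² = 1 - 0.08416 = 0.9158
v/c = √(0.9158) = 0.9570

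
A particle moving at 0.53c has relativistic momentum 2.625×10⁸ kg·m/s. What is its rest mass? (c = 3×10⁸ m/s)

γ = 1/√(1 - 0.53²) = 1.179
v = 0.53 × 3×10⁸ = 1.590×10⁸ m/s
m = p/(γv) = 2.625×10⁸/(1.179 × 1.590×10⁸) = 1.400 kg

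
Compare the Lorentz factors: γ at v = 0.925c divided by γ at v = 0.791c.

γ₁ = 1/√(1 - 0.925²) = 2.6318
γ₂ = 1/√(1 - 0.791²) = 1.6345
γ₁/γ₂ = 2.6318/1.6345 = 1.610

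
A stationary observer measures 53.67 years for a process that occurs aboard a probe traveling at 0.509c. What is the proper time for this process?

Dilated time Δt = 53.67 years
γ = 1/√(1 - 0.509²) = 1.1618
Δt₀ = Δt/γ = 53.67/1.1618 = 46.20 years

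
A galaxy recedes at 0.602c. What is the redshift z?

β = 0.602
(1+β)/(1-β) = 1.602/0.398 = 4.025
√(4.025) = 2.006
z = 2.006 - 1 = 1.006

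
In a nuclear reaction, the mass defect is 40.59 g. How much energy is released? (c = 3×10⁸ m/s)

Convert mass defect: Δm = 40.59 g = 0.04059 kg
E = Δm·c² = 0.04059 × (3×10⁸)²
= 0.04059 × 9×10¹⁶ = 3.653×10¹⁵ J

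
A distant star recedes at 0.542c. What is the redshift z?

β = 0.542
(1+β)/(1-β) = 1.542/0.458 = 3.367
√(3.367) = 1.8349
z = 1.8349 - 1 = 0.8349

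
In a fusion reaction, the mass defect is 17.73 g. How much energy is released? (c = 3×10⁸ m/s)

Convert mass defect: Δm = 17.73 g = 0.01773 kg
E = Δm·c² = 0.01773 × (3×10⁸)²
= 0.01773 × 9×10¹⁶ = 1.596×10¹⁵ J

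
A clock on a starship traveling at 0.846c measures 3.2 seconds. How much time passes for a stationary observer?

Proper time Δt₀ = 3.2 seconds
γ = 1/√(1 - 0.846²) = 1.8755
Δt = γΔt₀ = 1.8755 × 3.2 = 6.002 seconds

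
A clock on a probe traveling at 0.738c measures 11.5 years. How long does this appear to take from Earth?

Proper time Δt₀ = 11.5 years
γ = 1/√(1 - 0.738²) = 1.482
Δt = γΔt₀ = 1.482 × 11.5 = 17.04 years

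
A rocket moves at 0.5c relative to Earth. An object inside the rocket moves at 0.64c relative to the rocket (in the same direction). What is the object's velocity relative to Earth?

u = (u' + v)/(1 + u'v/c²)
Numerator: 0.64 + 0.5 = 1.14
Denominator: 1 + 0.32 = 1.32
u = 1.14/1.32 = 0.8636c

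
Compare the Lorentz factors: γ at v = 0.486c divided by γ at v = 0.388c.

γ₁ = 1/√(1 - 0.486²) = 1.1442
γ₂ = 1/√(1 - 0.388²) = 1.0850
γ₁/γ₂ = 1.1442/1.0850 = 1.055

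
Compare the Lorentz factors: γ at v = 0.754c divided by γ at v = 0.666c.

γ₁ = 1/√(1 - 0.754²) = 1.5224
γ₂ = 1/√(1 - 0.666²) = 1.3406
γ₁/γ₂ = 1.5224/1.3406 = 1.136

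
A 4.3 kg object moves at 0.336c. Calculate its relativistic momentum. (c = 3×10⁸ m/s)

γ = 1/√(1 - 0.336²) = 1.0617
v = 0.336 × 3×10⁸ = 1.008×10⁸ m/s
p = γmv = 1.0617 × 4.3 × 1.008×10⁸ = 4.602×10⁸ kg·m/s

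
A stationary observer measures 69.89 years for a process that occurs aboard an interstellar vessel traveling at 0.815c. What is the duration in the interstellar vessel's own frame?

Dilated time Δt = 69.89 years
γ = 1/√(1 - 0.815²) = 1.7257
Δt₀ = Δt/γ = 69.89/1.7257 = 40.50 years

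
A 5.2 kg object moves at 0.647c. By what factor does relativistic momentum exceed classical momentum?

p_rel = γmv, p_class = mv
Ratio = γ = 1/√(1 - 0.647²) = 1.311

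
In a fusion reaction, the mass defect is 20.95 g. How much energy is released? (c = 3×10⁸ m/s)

Convert mass defect: Δm = 20.95 g = 0.02095 kg
E = Δm·c² = 0.02095 × (3×10⁸)²
= 0.02095 × 9×10¹⁶ = 1.886×10¹⁵ J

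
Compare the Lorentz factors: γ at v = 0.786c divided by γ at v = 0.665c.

γ₁ = 1/√(1 - 0.786²) = 1.618
γ₂ = 1/√(1 - 0.665²) = 1.339
γ₁/γ₂ = 1.618/1.339 = 1.208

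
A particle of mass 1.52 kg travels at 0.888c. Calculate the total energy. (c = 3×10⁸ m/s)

γ = 1/√(1 - 0.888²) = 2.175
mc² = 1.52 × (3×10⁸)² = 1.368×10¹⁷ J
E = γmc² = 2.175 × 1.368×10¹⁷ = 2.975×10¹⁷ J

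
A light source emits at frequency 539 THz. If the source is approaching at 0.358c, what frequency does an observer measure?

β = v/c = 0.358
(1+β)/(1-β) = 1.358/0.642 = 2.1153
Doppler factor = √(2.1153) = 1.4544
f_obs = 539 × 1.4544 = 783.9 THz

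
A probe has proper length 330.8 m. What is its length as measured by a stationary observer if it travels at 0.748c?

Proper length L₀ = 330.8 m
γ = 1/√(1 - 0.748²) = 1.5067
L = L₀/γ = 330.8/1.5067 = 219.6 m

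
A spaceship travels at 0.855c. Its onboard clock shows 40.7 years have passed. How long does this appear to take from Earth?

Proper time Δt₀ = 40.7 years
γ = 1/√(1 - 0.855²) = 1.9282
Δt = γΔt₀ = 1.9282 × 40.7 = 78.48 years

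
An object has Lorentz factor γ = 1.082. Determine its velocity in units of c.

From γ = 1/√(1 - v²/c²):
1/γ² = 1/1.082² = 0.85417
v²/c² = 1 - 0.85417 = 0.14583
v/c = √(0.14583) = 0.3819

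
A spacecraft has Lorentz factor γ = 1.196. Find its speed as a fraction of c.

From γ = 1/√(1 - v²/c²):
1/γ² = 1/1.196² = 0.6991
v²/c² = 1 - 0.6991 = 0.3009
v/c = √(0.3009) = 0.5485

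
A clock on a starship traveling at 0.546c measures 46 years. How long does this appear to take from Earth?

Proper time Δt₀ = 46 years
γ = 1/√(1 - 0.546²) = 1.1936
Δt = γΔt₀ = 1.1936 × 46 = 54.91 years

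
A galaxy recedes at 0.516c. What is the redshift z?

β = 0.516
(1+β)/(1-β) = 1.516/0.484 = 3.1322
√(3.1322) = 1.7698
z = 1.7698 - 1 = 0.7698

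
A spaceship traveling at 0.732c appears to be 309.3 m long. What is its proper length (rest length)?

Contracted length L = 309.3 m
γ = 1/√(1 - 0.732²) = 1.4678
L₀ = γL = 1.4678 × 309.3 = 454.0 m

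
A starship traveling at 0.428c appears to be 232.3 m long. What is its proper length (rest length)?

Contracted length L = 232.3 m
γ = 1/√(1 - 0.428²) = 1.1065
L₀ = γL = 1.1065 × 232.3 = 257.0 m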